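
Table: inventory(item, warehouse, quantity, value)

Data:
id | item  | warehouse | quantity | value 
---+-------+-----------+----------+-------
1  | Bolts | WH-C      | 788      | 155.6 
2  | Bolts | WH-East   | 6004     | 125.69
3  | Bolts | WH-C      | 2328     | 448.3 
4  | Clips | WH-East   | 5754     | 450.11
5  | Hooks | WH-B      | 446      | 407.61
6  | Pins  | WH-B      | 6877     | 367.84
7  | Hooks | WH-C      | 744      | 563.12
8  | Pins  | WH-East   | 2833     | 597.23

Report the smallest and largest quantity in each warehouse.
SELECT warehouse, MIN(quantity), MAX(quantity)
FROM inventory
GROUP BY warehouse

Result:
  WH-B: min=446, max=6877
  WH-C: min=744, max=2328
  WH-East: min=2833, max=6004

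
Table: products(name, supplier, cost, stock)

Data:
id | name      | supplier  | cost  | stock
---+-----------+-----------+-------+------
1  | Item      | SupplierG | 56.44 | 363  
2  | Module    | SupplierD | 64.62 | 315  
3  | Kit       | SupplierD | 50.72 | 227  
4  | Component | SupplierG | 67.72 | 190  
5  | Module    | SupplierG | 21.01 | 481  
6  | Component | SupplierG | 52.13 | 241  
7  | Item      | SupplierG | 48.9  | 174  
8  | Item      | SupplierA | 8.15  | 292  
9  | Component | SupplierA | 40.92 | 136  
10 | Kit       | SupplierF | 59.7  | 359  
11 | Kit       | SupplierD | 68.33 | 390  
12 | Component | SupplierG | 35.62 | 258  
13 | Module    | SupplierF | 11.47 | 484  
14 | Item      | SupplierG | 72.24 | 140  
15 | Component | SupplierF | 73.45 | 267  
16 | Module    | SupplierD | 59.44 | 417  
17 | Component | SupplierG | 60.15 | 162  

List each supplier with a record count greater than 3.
SELECT supplier, COUNT(*) as cnt
FROM products
GROUP BY supplier
HAVING COUNT(*) > 3

Result:
  SupplierD: 4
  SupplierG: 8

Note: HAVING filters groups after aggregation, WHERE filters rows before.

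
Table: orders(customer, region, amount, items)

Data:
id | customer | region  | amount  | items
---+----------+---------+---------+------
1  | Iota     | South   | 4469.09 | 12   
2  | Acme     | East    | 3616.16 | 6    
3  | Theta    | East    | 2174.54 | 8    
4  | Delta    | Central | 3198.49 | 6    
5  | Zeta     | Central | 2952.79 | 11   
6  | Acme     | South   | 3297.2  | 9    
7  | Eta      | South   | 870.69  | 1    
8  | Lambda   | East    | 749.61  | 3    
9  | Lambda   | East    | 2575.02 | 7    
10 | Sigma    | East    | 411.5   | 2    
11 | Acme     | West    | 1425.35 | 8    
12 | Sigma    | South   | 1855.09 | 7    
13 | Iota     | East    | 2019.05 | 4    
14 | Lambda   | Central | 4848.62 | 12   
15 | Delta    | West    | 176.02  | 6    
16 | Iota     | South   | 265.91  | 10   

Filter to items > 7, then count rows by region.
SELECT region, COUNT(*)
FROM orders
WHERE items > 7
GROUP BY region

Note: WHERE filters rows before grouping.

Result:
  Central: 2
  East: 1
  South: 3
  West: 1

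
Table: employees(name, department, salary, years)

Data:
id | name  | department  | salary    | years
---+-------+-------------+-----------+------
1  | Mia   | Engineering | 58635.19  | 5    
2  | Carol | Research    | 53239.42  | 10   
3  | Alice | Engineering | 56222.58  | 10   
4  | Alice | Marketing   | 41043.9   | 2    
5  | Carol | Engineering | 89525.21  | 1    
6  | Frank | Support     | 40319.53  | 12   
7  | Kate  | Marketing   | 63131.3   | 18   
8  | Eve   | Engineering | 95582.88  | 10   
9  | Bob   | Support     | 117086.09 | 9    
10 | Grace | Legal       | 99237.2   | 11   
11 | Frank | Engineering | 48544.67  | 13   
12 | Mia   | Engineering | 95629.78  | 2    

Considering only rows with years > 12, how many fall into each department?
SELECT department, COUNT(*)
FROM employees
WHERE years > 12
GROUP BY department

Note: WHERE filters rows before grouping.

Result:
  Engineering: 1
  Marketing: 1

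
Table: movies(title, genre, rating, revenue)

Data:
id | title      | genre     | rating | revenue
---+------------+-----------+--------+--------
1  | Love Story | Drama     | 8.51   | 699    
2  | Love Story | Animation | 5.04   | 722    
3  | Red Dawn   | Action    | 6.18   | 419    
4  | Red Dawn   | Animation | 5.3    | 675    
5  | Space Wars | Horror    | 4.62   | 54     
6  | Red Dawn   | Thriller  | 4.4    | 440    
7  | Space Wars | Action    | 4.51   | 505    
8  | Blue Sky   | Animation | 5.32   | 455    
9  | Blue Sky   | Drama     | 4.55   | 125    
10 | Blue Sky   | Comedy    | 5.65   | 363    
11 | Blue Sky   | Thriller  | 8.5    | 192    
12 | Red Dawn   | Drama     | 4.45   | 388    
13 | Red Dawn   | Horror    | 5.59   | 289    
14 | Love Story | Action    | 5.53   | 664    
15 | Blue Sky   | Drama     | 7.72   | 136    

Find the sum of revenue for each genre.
SELECT genre, SUM(revenue) as result
FROM movies
GROUP BY genre

Result:
  Action: 1588
  Animation: 1852
  Comedy: 363
  Drama: 1348
  Horror: 343
  Thriller: 632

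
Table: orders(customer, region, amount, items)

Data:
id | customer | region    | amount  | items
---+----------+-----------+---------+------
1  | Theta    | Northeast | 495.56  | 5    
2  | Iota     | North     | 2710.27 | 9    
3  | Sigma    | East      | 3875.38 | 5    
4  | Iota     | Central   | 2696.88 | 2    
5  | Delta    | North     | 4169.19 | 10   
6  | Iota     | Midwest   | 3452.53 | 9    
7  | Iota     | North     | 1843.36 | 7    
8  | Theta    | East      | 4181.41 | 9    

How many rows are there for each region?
SELECT region, COUNT(*) as count
FROM orders
GROUP BY region

Result:
  Central: 1
  East: 2
  Midwest: 1
  North: 3
  Northeast: 1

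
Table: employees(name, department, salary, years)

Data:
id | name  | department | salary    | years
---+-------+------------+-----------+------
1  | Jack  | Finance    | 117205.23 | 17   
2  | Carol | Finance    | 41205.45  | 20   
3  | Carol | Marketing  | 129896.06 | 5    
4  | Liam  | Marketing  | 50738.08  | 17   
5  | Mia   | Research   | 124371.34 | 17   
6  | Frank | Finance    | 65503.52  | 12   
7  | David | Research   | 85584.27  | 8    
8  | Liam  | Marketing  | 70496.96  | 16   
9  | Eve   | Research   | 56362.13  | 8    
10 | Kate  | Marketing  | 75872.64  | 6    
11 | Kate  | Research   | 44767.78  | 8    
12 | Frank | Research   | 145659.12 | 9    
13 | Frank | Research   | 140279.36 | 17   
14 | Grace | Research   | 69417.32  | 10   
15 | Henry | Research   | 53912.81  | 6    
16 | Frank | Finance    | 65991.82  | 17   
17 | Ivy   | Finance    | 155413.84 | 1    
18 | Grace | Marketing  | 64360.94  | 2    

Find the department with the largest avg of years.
SELECT department, AVG(years) as val
FROM employees
GROUP BY department
ORDER BY val DESC
LIMIT 1

Result: Finance with avg(years) = 13.40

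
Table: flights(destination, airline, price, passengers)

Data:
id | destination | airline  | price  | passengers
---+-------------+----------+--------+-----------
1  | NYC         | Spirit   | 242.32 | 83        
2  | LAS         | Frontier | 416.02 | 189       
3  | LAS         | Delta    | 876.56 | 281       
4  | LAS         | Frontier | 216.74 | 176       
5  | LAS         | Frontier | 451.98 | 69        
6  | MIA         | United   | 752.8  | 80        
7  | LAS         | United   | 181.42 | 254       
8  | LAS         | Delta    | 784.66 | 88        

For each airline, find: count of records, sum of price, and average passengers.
SELECT airline,
       COUNT(*) as cnt,
       SUM(price) as total_price,
       AVG(passengers) as avg_passengers
FROM flights
GROUP BY airline

Result:
  Delta: 2 records, 1661.22 total price, 184.50 avg passengers
  Frontier: 3 records, 1084.74 total price, 144.67 avg passengers
  Spirit: 1 records, 242.32 total price, 83.00 avg passengers
  United: 2 records, 934.22 total price, 167.00 avg passengers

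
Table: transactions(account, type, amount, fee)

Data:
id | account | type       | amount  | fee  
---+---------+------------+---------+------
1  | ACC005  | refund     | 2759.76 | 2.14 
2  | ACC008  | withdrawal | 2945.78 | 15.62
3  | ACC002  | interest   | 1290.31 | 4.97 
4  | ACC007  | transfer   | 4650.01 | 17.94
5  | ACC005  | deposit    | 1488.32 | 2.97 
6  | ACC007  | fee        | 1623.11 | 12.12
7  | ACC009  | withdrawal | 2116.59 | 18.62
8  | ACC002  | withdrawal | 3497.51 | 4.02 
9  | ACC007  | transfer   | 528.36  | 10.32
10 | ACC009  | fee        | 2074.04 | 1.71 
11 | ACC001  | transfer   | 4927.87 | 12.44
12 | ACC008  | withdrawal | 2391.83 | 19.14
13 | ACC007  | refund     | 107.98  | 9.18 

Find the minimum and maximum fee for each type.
SELECT type, MIN(fee), MAX(fee)
FROM transactions
GROUP BY type

Result:
  deposit: min=2.97, max=2.97
  fee: min=1.71, max=12.12
  interest: min=4.97, max=4.97
  refund: min=2.14, max=9.18
  transfer: min=10.32, max=17.94
  withdrawal: min=4.02, max=19.14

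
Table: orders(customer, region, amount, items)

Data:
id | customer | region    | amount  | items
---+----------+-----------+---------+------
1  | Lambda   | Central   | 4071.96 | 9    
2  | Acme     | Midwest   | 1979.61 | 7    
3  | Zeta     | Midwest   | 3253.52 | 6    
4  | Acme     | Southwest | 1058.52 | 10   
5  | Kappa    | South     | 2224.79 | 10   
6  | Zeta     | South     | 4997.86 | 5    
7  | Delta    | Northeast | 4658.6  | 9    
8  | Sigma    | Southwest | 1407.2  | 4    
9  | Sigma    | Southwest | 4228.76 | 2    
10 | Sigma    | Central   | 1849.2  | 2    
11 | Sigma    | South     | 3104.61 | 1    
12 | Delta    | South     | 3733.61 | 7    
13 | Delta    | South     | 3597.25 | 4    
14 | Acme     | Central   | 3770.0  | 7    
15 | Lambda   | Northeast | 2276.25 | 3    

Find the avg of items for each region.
SELECT region, AVG(items) as result
FROM orders
GROUP BY region

Result:
  Central: 6.00
  Midwest: 6.50
  Northeast: 6.00
  South: 5.40
  Southwest: 5.33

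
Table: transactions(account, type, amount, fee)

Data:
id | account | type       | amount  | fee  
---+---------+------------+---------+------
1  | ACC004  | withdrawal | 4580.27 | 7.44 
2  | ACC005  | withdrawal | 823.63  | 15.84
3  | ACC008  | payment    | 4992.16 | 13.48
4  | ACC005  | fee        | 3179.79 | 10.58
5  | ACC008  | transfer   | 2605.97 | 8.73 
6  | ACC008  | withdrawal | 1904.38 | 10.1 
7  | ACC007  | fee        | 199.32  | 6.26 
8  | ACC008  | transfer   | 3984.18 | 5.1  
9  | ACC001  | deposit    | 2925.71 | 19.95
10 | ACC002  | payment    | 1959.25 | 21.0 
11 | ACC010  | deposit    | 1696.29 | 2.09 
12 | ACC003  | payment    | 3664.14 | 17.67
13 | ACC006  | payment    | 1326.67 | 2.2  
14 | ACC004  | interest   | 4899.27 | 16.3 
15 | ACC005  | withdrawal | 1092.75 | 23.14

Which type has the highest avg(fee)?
SELECT type, AVG(fee) as val
FROM transactions
GROUP BY type
ORDER BY val DESC
LIMIT 1

Result: interest with avg(fee) = 16.30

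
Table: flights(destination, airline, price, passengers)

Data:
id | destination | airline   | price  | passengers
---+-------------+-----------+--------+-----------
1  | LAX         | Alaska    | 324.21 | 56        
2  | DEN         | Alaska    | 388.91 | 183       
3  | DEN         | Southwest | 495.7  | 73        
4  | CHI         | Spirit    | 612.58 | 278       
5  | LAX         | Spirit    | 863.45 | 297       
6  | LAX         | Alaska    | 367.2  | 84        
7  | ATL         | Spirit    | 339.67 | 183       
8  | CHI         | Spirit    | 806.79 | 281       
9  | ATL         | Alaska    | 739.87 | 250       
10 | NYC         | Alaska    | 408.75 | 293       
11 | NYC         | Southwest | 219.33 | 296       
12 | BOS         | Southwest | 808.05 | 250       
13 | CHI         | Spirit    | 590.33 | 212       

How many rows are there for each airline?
SELECT airline, COUNT(*) as count
FROM flights
GROUP BY airline

Result:
  Alaska: 5
  Southwest: 3
  Spirit: 5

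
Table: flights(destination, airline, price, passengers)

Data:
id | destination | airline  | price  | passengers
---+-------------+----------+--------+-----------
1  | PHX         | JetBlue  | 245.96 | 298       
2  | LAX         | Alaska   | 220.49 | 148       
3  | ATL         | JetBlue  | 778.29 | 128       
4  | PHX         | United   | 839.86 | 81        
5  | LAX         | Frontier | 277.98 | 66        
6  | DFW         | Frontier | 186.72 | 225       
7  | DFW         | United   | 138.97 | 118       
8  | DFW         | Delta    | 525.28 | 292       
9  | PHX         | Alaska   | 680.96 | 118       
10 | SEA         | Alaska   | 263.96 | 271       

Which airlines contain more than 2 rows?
SELECT airline, COUNT(*) as cnt
FROM flights
GROUP BY airline
HAVING COUNT(*) > 2

Result:
  Alaska: 3

Note: HAVING filters groups after aggregation, WHERE filters rows before.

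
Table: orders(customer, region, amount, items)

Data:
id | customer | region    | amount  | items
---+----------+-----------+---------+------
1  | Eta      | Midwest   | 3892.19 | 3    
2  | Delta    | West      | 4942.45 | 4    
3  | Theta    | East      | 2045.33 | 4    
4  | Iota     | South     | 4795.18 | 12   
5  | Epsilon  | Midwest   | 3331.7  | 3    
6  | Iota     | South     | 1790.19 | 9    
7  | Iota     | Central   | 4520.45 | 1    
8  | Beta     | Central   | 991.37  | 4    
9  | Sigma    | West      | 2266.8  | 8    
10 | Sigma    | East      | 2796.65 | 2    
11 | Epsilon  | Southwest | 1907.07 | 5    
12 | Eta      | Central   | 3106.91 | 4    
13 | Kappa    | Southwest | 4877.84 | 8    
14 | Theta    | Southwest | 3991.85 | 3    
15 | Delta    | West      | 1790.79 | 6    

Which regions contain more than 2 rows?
SELECT region, COUNT(*) as cnt
FROM orders
GROUP BY region
HAVING COUNT(*) > 2

Result:
  Central: 3
  Southwest: 3
  West: 3

Note: HAVING filters groups after aggregation, WHERE filters rows before.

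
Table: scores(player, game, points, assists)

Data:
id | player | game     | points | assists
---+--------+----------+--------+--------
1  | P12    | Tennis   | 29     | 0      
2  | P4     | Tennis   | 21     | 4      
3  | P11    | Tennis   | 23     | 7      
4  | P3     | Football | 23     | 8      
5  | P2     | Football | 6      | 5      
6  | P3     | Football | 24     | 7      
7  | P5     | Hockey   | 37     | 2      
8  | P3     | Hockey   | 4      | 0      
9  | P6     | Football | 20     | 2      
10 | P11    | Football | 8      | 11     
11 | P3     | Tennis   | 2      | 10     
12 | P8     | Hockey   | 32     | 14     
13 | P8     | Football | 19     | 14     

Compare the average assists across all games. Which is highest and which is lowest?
SELECT game, AVG(assists)
FROM scores
GROUP BY game
ORDER BY AVG(assists)

All groups:
  Tennis: 5.25
  Hockey: 5.33
  Football: 7.83

Highest: Football (7.83)
Lowest: Tennis (5.25)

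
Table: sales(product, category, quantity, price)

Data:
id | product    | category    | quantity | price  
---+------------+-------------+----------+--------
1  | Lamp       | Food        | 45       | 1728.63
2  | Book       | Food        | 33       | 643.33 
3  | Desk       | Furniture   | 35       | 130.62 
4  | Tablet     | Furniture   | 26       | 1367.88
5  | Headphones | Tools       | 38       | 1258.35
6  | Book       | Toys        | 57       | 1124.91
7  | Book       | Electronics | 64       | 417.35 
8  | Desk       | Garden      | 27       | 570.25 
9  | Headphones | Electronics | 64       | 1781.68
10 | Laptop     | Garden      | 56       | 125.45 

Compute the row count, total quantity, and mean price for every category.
SELECT category,
       COUNT(*) as cnt,
       SUM(quantity) as total_quantity,
       AVG(price) as avg_price
FROM sales
GROUP BY category

Result:
  Electronics: 2 records, 128 total quantity, 1099.52 avg price
  Food: 2 records, 78 total quantity, 1185.98 avg price
  Furniture: 2 records, 61 total quantity, 749.25 avg price
  Garden: 2 records, 83 total quantity, 347.85 avg price
  Tools: 1 records, 38 total quantity, 1258.35 avg price
  Toys: 1 records, 57 total quantity, 1124.91 avg price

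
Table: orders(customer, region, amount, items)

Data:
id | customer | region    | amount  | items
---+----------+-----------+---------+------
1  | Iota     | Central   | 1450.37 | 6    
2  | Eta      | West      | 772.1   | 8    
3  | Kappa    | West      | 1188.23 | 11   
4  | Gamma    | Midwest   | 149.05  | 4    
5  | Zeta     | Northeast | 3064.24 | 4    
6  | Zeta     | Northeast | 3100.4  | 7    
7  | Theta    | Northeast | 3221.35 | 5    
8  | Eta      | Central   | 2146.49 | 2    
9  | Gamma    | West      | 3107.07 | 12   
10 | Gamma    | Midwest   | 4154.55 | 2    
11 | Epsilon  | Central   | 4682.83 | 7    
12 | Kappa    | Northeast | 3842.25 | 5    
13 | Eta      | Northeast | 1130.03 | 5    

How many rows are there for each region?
SELECT region, COUNT(*) as count
FROM orders
GROUP BY region

Result:
  Central: 3
  Midwest: 2
  Northeast: 5
  West: 3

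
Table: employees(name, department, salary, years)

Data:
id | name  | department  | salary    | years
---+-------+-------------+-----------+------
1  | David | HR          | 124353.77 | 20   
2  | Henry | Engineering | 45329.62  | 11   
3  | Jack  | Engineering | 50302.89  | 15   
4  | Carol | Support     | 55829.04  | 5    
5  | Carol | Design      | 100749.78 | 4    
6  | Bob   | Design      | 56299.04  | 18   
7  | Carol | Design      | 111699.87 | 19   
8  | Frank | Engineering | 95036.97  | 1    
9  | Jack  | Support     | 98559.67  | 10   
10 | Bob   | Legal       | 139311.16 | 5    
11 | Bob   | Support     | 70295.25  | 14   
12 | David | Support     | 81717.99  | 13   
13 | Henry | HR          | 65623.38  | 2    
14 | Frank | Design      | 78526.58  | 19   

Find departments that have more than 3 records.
SELECT department, COUNT(*) as cnt
FROM employees
GROUP BY department
HAVING COUNT(*) > 3

Result:
  Design: 4
  Support: 4

Note: HAVING filters groups after aggregation, WHERE filters rows before.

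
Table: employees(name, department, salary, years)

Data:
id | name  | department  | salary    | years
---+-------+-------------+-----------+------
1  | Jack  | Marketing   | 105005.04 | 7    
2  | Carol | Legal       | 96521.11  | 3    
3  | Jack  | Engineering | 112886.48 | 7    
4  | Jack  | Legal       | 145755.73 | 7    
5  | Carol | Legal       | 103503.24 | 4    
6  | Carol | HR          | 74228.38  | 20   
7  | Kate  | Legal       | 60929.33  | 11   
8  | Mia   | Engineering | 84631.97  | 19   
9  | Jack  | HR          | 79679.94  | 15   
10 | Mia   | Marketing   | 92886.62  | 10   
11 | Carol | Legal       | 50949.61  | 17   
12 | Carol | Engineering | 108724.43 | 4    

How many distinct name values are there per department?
SELECT department, COUNT(DISTINCT name)
FROM employees
GROUP BY department

Result:
  Engineering: 3 distinct
  HR: 2 distinct
  Legal: 3 distinct
  Marketing: 2 distinct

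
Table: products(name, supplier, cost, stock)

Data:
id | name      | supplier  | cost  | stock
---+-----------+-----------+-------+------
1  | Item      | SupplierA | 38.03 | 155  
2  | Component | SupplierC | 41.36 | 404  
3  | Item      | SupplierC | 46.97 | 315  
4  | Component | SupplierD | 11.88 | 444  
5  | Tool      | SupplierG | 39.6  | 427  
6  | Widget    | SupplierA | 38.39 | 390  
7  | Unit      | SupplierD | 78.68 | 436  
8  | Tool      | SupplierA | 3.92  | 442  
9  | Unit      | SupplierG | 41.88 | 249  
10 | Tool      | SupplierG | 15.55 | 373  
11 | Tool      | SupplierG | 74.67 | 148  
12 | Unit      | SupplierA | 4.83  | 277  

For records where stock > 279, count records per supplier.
SELECT supplier, COUNT(*)
FROM products
WHERE stock > 279
GROUP BY supplier

Note: WHERE filters rows before grouping.

Result:
  SupplierA: 2
  SupplierC: 2
  SupplierD: 2
  SupplierG: 2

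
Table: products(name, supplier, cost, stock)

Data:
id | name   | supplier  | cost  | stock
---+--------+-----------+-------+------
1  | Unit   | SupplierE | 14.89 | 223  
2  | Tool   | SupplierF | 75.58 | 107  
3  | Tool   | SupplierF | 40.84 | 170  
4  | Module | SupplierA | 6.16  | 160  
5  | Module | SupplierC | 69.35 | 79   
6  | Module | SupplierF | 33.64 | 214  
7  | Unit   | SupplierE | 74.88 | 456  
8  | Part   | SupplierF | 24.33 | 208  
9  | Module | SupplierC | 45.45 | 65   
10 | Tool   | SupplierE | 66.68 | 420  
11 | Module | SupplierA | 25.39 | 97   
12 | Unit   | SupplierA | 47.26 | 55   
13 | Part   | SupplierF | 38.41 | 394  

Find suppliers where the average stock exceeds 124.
SELECT supplier, AVG(stock)
FROM products
GROUP BY supplier
HAVING AVG(stock) > 124

Result:
  SupplierE: avg=366.33
  SupplierF: avg=218.60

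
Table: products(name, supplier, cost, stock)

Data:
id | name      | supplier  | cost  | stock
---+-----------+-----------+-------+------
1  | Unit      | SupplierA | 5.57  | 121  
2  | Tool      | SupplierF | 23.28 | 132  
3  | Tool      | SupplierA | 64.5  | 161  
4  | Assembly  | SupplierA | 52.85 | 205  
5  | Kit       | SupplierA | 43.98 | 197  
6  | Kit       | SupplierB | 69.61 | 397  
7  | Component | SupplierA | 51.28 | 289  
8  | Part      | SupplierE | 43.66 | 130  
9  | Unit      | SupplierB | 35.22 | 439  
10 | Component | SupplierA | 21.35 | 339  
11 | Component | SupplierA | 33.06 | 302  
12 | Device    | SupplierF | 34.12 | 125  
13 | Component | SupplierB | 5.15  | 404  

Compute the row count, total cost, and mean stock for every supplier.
SELECT supplier,
       COUNT(*) as cnt,
       SUM(cost) as total_cost,
       AVG(stock) as avg_stock
FROM products
GROUP BY supplier

Result:
  SupplierA: 7 records, 272.59 total cost, 230.57 avg stock
  SupplierB: 3 records, 109.98 total cost, 413.33 avg stock
  SupplierE: 1 records, 43.66 total cost, 130.00 avg stock
  SupplierF: 2 records, 57.40 total cost, 128.50 avg stock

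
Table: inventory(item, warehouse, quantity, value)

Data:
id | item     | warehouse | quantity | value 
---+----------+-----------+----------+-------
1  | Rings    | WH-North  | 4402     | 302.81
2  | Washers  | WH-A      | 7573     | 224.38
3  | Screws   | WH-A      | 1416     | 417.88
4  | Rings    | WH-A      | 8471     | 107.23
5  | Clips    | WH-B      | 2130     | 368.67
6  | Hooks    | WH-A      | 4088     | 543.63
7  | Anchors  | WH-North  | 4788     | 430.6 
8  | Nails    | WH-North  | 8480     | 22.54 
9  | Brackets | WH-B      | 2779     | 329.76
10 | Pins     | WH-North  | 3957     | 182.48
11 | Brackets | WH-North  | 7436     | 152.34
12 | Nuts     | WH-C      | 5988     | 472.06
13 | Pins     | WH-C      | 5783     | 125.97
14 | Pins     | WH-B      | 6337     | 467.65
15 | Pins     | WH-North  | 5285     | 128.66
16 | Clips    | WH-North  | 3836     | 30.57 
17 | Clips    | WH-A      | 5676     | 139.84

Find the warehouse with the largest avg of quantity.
SELECT warehouse, AVG(quantity) as val
FROM inventory
GROUP BY warehouse
ORDER BY val DESC
LIMIT 1

Result: WH-C with avg(quantity) = 5885.50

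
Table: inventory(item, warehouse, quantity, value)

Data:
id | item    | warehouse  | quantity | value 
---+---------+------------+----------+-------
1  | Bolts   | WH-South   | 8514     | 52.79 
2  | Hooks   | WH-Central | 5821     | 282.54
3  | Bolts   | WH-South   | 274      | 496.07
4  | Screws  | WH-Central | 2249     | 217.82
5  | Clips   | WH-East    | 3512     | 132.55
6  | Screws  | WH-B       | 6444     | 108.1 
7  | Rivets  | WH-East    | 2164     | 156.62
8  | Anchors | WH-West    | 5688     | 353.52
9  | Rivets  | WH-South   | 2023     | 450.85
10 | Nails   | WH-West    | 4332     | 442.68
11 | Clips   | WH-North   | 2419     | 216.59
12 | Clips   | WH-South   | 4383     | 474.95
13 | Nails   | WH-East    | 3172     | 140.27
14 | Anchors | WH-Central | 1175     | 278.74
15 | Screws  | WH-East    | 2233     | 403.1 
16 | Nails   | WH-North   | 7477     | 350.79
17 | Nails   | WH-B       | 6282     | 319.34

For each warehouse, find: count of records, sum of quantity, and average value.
SELECT warehouse,
       COUNT(*) as cnt,
       SUM(quantity) as total_quantity,
       AVG(value) as avg_value
FROM inventory
GROUP BY warehouse

Result:
  WH-B: 2 records, 12726 total quantity, 213.72 avg value
  WH-Central: 3 records, 9245 total quantity, 259.70 avg value
  WH-East: 4 records, 11081 total quantity, 208.14 avg value
  WH-North: 2 records, 9896 total quantity, 283.69 avg value
  WH-South: 4 records, 15194 total quantity, 368.67 avg value
  WH-West: 2 records, 10020 total quantity, 398.10 avg value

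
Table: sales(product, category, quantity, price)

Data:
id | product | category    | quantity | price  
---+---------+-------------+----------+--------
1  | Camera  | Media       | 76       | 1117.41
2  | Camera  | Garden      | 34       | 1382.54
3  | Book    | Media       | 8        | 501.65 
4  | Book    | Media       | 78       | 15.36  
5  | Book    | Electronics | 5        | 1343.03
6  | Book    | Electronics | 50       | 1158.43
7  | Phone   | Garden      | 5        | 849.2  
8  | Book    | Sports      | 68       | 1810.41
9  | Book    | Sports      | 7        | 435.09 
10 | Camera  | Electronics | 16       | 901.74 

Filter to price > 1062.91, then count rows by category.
SELECT category, COUNT(*)
FROM sales
WHERE price > 1062.91
GROUP BY category

Note: WHERE filters rows before grouping.

Result:
  Electronics: 2
  Garden: 1
  Media: 1
  Sports: 1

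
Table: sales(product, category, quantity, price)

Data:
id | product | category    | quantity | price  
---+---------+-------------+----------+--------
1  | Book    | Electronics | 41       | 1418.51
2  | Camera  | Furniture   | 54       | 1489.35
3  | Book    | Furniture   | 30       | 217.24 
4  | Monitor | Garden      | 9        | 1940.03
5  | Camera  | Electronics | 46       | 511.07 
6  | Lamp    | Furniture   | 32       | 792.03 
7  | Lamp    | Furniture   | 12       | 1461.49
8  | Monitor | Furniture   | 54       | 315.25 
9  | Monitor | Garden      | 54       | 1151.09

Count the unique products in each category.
SELECT category, COUNT(DISTINCT product)
FROM sales
GROUP BY category

Result:
  Electronics: 2 distinct
  Furniture: 4 distinct
  Garden: 1 distinct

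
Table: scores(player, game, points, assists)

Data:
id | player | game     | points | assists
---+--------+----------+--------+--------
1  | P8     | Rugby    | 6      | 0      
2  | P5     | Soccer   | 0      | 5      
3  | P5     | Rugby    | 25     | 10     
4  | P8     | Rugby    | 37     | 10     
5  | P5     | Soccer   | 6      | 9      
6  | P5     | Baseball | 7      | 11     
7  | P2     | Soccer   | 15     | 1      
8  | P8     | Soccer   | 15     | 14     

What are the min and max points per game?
SELECT game, MIN(points), MAX(points)
FROM scores
GROUP BY game

Result:
  Baseball: min=7, max=7
  Rugby: min=6, max=37
  Soccer: min=0, max=15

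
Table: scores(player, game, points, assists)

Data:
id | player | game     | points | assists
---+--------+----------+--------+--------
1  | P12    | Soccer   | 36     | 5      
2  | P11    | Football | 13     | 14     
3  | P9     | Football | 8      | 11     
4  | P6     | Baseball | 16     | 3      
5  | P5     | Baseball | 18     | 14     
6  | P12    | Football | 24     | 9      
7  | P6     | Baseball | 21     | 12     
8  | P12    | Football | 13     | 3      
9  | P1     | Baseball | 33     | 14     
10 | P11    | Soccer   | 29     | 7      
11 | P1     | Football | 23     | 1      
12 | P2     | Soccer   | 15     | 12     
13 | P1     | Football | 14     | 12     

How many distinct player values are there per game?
SELECT game, COUNT(DISTINCT player)
FROM scores
GROUP BY game

Result:
  Baseball: 3 distinct
  Football: 4 distinct
  Soccer: 3 distinct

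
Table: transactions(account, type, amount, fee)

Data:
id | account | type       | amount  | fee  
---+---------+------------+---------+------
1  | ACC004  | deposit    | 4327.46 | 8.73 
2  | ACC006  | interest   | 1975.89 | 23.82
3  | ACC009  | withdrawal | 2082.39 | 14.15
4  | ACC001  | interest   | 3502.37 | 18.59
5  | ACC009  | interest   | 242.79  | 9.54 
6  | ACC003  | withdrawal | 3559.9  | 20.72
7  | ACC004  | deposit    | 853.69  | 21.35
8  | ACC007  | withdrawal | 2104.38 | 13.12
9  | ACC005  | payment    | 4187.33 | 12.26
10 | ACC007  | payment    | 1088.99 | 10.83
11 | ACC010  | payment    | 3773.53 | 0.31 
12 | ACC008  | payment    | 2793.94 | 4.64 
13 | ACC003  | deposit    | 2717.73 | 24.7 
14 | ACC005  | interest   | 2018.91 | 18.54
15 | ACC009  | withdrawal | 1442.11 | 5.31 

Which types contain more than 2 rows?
SELECT type, COUNT(*) as cnt
FROM transactions
GROUP BY type
HAVING COUNT(*) > 2

Result:
  deposit: 3
  interest: 4
  payment: 4
  withdrawal: 4

Note: HAVING filters groups after aggregation, WHERE filters rows before.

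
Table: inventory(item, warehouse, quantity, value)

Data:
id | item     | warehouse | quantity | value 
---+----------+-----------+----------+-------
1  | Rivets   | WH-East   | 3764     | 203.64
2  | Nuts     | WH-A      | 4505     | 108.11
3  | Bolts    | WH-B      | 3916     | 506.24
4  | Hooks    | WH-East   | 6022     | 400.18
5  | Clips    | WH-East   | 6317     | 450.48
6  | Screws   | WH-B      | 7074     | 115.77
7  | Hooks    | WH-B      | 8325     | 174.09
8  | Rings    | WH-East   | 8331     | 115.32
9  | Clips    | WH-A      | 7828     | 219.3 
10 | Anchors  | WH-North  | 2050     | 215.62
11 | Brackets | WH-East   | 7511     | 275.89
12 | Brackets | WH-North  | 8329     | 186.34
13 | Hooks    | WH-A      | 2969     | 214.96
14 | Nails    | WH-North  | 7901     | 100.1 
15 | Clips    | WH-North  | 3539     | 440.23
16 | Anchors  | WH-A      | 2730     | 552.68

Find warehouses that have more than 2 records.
SELECT warehouse, COUNT(*) as cnt
FROM inventory
GROUP BY warehouse
HAVING COUNT(*) > 2

Result:
  WH-A: 4
  WH-B: 3
  WH-East: 5
  WH-North: 4

Note: HAVING filters groups after aggregation, WHERE filters rows before.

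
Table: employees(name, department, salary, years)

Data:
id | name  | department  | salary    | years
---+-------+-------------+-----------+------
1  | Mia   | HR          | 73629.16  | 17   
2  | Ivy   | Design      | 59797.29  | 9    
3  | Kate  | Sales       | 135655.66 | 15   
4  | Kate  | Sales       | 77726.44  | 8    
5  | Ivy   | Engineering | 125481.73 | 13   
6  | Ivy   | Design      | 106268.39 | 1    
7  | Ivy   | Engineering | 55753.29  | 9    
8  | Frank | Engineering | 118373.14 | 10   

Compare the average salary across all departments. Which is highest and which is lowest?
SELECT department, AVG(salary)
FROM employees
GROUP BY department
ORDER BY AVG(salary)

All groups:
  HR: 73629.16
  Design: 83032.84
  Engineering: 99869.39
  Sales: 106691.05

Highest: Sales (106691.05)
Lowest: HR (73629.16)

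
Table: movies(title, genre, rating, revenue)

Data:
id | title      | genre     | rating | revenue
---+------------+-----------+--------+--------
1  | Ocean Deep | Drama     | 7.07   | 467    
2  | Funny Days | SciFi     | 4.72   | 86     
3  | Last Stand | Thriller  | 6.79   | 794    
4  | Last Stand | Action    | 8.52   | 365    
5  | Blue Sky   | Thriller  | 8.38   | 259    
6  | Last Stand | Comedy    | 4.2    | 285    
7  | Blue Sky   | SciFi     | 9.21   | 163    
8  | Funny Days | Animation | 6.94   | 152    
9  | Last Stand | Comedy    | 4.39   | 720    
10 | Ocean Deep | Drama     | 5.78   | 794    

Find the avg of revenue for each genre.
SELECT genre, AVG(revenue) as result
FROM movies
GROUP BY genre

Result:
  Action: 365.00
  Animation: 152.00
  Comedy: 502.50
  Drama: 630.50
  SciFi: 124.50
  Thriller: 526.50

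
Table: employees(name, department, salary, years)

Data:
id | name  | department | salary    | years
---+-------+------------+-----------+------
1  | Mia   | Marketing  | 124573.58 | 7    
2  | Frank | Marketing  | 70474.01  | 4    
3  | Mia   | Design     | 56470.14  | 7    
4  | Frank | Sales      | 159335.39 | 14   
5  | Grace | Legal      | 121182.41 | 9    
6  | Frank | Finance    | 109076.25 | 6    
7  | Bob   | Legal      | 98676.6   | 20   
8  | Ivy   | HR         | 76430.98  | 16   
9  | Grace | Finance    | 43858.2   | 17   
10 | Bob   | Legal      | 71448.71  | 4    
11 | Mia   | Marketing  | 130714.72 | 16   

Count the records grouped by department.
SELECT department, COUNT(*) as count
FROM employees
GROUP BY department

Result:
  Design: 1
  Finance: 2
  HR: 1
  Legal: 3
  Marketing: 3
  Sales: 1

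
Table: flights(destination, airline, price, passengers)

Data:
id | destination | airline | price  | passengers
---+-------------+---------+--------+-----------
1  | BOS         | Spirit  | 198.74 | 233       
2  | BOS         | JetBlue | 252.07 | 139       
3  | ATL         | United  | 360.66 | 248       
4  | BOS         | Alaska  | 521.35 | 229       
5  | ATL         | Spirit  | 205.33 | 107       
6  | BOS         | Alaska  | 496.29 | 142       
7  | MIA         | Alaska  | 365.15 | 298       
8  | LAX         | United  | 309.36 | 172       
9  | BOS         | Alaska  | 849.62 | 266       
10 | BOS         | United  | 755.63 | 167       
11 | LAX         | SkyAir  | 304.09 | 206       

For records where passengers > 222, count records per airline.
SELECT airline, COUNT(*)
FROM flights
WHERE passengers > 222
GROUP BY airline

Note: WHERE filters rows before grouping.

Result:
  Alaska: 3
  Spirit: 1
  United: 1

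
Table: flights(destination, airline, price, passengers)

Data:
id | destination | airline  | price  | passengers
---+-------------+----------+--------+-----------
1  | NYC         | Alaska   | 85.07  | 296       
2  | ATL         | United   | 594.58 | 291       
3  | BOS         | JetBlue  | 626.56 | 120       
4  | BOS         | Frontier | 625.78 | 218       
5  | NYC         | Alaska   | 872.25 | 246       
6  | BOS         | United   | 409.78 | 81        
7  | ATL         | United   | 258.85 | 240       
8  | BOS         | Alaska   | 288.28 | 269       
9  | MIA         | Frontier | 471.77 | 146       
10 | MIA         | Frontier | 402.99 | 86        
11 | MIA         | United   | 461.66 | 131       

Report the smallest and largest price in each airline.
SELECT airline, MIN(price), MAX(price)
FROM flights
GROUP BY airline

Result:
  Alaska: min=85.07, max=872.25
  Frontier: min=402.99, max=625.78
  JetBlue: min=626.56, max=626.56
  United: min=258.85, max=594.58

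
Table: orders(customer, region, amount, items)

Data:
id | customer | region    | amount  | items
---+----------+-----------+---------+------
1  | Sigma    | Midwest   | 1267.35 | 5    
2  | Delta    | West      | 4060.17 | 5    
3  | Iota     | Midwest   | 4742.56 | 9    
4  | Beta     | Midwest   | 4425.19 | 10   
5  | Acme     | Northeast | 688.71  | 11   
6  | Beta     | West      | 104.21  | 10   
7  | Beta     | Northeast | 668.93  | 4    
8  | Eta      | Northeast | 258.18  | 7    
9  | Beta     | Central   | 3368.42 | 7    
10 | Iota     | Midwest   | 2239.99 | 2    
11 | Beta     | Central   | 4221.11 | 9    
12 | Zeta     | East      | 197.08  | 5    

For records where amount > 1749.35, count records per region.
SELECT region, COUNT(*)
FROM orders
WHERE amount > 1749.35
GROUP BY region

Note: WHERE filters rows before grouping.

Result:
  Central: 2
  Midwest: 3
  West: 1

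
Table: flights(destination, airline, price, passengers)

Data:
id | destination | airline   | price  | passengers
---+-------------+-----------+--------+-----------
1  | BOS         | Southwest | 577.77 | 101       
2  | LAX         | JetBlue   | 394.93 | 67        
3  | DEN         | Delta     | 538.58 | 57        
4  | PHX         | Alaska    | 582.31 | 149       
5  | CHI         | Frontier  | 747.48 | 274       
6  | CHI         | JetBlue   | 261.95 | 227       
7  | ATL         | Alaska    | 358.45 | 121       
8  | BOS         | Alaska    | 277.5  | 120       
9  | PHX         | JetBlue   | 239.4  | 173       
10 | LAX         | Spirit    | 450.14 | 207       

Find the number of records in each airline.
SELECT airline, COUNT(*) as count
FROM flights
GROUP BY airline

Result:
  Alaska: 3
  Delta: 1
  Frontier: 1
  JetBlue: 3
  Southwest: 1
  Spirit: 1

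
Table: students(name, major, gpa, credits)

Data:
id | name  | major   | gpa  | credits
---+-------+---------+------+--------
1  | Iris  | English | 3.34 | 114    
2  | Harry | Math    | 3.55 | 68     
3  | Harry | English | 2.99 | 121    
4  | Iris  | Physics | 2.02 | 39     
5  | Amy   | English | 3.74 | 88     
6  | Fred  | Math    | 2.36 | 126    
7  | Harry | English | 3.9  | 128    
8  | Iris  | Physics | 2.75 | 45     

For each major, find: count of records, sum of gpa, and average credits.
SELECT major,
       COUNT(*) as cnt,
       SUM(gpa) as total_gpa,
       AVG(credits) as avg_credits
FROM students
GROUP BY major

Result:
  English: 4 records, 13.97 total gpa, 112.75 avg credits
  Math: 2 records, 5.91 total gpa, 97.00 avg credits
  Physics: 2 records, 4.77 total gpa, 42.00 avg credits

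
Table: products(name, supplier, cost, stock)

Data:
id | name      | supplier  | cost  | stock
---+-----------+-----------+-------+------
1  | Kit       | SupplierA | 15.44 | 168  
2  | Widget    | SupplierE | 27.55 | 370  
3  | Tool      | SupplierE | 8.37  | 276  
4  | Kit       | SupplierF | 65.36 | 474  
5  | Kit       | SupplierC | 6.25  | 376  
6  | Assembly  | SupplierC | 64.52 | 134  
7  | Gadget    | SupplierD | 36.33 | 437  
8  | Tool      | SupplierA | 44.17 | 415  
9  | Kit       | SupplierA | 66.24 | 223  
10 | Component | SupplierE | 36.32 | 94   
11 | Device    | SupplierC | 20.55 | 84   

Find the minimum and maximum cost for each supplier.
SELECT supplier, MIN(cost), MAX(cost)
FROM products
GROUP BY supplier

Result:
  SupplierA: min=15.44, max=66.24
  SupplierC: min=6.25, max=64.52
  SupplierD: min=36.33, max=36.33
  SupplierE: min=8.37, max=36.32
  SupplierF: min=65.36, max=65.36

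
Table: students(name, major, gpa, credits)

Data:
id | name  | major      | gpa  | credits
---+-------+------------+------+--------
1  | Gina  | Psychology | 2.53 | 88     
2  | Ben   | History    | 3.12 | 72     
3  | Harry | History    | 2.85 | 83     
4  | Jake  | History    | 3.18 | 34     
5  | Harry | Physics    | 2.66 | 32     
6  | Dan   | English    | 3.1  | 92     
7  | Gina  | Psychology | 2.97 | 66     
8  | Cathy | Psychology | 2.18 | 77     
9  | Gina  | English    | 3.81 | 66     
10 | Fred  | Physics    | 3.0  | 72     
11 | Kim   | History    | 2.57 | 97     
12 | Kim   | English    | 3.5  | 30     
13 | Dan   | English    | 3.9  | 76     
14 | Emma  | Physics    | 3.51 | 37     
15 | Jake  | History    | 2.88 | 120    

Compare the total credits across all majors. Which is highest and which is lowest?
SELECT major, SUM(credits)
FROM students
GROUP BY major
ORDER BY SUM(credits)

All groups:
  Physics: 141
  Psychology: 231
  English: 264
  History: 406

Highest: History (406)
Lowest: Physics (141)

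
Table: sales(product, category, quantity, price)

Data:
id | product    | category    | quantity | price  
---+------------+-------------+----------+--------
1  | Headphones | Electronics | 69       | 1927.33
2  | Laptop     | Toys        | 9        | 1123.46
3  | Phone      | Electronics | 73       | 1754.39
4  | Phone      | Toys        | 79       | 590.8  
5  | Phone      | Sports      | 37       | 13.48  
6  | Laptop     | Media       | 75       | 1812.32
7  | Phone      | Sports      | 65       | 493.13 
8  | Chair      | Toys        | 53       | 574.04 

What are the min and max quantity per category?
SELECT category, MIN(quantity), MAX(quantity)
FROM sales
GROUP BY category

Result:
  Electronics: min=69, max=73
  Media: min=75, max=75
  Sports: min=37, max=65
  Toys: min=9, max=79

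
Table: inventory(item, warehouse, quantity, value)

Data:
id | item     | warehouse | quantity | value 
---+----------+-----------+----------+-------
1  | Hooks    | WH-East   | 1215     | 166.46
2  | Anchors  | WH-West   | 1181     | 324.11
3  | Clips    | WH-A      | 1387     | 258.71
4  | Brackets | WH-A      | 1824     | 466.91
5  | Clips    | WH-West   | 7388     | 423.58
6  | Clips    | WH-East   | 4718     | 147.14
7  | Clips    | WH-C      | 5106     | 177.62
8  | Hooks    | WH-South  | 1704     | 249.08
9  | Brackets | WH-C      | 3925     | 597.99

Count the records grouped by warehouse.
SELECT warehouse, COUNT(*) as count
FROM inventory
GROUP BY warehouse

Result:
  WH-A: 2
  WH-C: 2
  WH-East: 2
  WH-South: 1
  WH-West: 2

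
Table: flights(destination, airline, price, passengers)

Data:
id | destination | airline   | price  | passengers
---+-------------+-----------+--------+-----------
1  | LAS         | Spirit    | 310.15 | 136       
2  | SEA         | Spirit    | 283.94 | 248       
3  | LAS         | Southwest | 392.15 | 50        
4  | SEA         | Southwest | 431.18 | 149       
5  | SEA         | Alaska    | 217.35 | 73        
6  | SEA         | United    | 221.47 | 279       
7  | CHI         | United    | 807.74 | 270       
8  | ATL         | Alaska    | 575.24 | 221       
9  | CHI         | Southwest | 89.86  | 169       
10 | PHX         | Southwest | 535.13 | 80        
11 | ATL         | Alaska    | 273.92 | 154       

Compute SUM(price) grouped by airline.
SELECT airline, SUM(price) as result
FROM flights
GROUP BY airline

Result:
  Alaska: 1066.51
  Southwest: 1448.32
  Spirit: 594.09
  United: 1029.21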